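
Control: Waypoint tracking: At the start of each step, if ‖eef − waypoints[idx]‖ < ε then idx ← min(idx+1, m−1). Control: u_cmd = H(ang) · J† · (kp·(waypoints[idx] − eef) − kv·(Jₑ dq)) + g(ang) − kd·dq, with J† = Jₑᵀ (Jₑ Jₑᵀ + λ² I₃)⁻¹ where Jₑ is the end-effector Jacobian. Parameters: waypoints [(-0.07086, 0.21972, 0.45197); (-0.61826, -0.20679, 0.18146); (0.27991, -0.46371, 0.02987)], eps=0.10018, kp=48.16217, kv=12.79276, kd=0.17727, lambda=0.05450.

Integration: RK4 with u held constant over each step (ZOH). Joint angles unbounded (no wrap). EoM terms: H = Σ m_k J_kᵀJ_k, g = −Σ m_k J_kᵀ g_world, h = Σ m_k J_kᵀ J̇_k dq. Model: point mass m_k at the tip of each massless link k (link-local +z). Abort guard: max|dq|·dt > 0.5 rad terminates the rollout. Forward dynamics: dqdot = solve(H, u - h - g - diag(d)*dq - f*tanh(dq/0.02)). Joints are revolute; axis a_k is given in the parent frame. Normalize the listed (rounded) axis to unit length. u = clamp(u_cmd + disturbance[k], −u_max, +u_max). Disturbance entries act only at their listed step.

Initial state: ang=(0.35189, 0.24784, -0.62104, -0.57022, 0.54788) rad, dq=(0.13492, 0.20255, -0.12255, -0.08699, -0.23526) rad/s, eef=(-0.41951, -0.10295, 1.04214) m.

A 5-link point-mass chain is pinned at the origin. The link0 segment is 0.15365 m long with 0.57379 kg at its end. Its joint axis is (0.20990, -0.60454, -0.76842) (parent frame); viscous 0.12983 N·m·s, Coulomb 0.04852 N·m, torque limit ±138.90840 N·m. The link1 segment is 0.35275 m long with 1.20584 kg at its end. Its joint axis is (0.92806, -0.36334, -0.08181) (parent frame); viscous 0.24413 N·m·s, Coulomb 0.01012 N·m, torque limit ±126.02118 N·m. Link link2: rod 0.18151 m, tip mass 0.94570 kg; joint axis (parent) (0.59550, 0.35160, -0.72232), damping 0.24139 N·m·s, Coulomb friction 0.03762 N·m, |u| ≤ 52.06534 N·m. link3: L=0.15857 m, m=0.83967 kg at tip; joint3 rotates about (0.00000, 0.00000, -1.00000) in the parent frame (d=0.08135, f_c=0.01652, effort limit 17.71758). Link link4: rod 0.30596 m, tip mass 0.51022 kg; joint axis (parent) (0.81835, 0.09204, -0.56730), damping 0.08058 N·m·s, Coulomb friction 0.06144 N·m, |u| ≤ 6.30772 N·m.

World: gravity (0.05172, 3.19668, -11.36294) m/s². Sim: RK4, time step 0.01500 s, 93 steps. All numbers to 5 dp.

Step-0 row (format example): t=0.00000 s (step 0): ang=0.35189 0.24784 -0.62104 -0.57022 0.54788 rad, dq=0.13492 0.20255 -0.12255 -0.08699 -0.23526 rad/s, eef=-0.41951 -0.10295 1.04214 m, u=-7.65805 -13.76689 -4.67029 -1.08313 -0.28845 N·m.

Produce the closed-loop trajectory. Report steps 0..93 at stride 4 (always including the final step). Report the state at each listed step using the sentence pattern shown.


t=0.06000 s (step 4): ang=0.30316 0.28632 -0.85807 -0.59902 0.73409 rad, dq=-1.30982 0.76797 -5.76785 -0.93755 4.13326 rad/s, eef=-0.42130 -0.08035 1.02219 m, u=-9.87113 -1.04460 1.43769 -0.57223 0.07985 N·m.
t=0.12000 s (step 8): ang=0.20142 0.33849 -1.23102 -0.70318 0.96077 rad, dq=-2.13783 1.02878 -6.40638 -2.72321 3.29483 rad/s, eef=-0.41616 -0.02829 0.98335 m, u=-18.61810 3.93827 5.46104 0.20336 0.94463 N·m.
t=0.18000 s (step 12): ang=0.04090 0.41272 -1.59536 -0.93671 1.12603 rad, dq=-3.19641 1.41037 -5.46515 -5.06485 2.28676 rad/s, eef=-0.40594 0.02055 0.92194 m, u=-24.02195 -4.14039 7.86581 1.19060 1.26937 N·m.
t=0.24000 s (step 16): ang=-0.17324 0.49311 -1.86894 -1.27366 1.24667 rad, dq=-3.84202 1.13843 -3.64747 -5.84961 1.83465 rad/s, eef=-0.38472 0.04254 0.84159 m, u=-17.70662 -12.67798 8.89749 1.84991 1.12271 N·m.
t=0.30000 s (step 20): ang=-0.40715 0.53401 -2.04351 -1.59964 1.35311 rad, dq=-3.88804 0.16616 -2.26105 -4.91245 1.73604 rad/s, eef=-0.34659 0.03866 0.76515 m, u=-7.67131 -13.88630 8.47375 1.99545 0.70886 N·m.
t=0.36000 s (step 24): ang=-0.63316 0.51116 -2.14782 -1.85934 1.45480 rad, dq=-3.62698 -0.89949 -1.25561 -3.79250 1.64950 rad/s, eef=-0.29526 0.02943 0.70854 m, u=0.93902 -10.78890 7.02347 1.81088 0.24411 N·m.
t=0.42000 s (step 28): ang=-0.84110 0.43227 -2.19849 -2.05967 1.54965 rad, dq=-3.31704 -1.67011 -0.46770 -2.92895 1.50240 rad/s, eef=-0.23985 0.02901 0.67177 m, u=7.05195 -6.56930 5.14763 1.43117 -0.16561 N·m.
t=0.48000 s (step 32): ang=-1.03317 0.31855 -2.20846 -2.21497 1.63412 rad, dq=-3.11226 -2.07157 0.07976 -2.24662 1.31497 rad/s, eef=-0.18802 0.04104 0.64887 m, u=10.58436 -3.05662 3.37472 0.97563 -0.49163 N·m.
t=0.54000 s (step 36): ang=-1.21781 0.18977 -2.19297 -2.33330 1.70782 rad, dq=-3.07194 -2.17849 0.42569 -1.74404 1.14549 rad/s, eef=-0.14398 0.06323 0.63345 m, u=12.23018 -0.89973 2.00907 0.57448 -0.73019 N·m.
t=0.60000 s (step 40): ang=-1.40483 0.06108 -2.15996 -2.42709 1.77257 rad, dq=-3.18494 -2.08723 0.66112 -1.40149 1.02257 rad/s, eef=-0.10879 0.09129 0.62107 m, u=12.65723 -0.22684 1.11071 0.28250 -0.87981 N·m.
t=0.66000 s (step 44): ang=-1.60236 -0.05884 -2.11596 -2.50249 1.83187 rad, dq=-3.41607 -1.89727 0.79967 -1.12857 0.96465 rad/s, eef=-0.08164 0.12143 0.60966 m, u=12.15344 -1.00496 0.69730 0.11788 -0.93790 N·m.
t=0.72000 s (step 48): ang=-1.81663 -0.16610 -2.06562 -2.56286 1.88965 rad, dq=-3.73846 -1.67123 0.88031 -0.90175 0.97096 rad/s, eef=-0.06118 0.15106 0.59845 m, u=10.86268 -3.07499 0.73736 0.08520 -0.90458 N·m.
t=0.78000 s (step 52): ang=-2.05267 -0.25954 -2.01129 -2.61066 1.94973 rad, dq=-4.13760 -1.43733 0.93753 -0.71042 1.04072 rad/s, eef=-0.04609 0.17874 0.58747 m, u=8.98416 -6.04965 1.13796 0.17132 -0.78481 N·m.
t=0.84000 s (step 56): ang=-2.31427 -0.33862 -1.95383 -2.64775 2.01599 rad, dq=-4.57640 -1.18979 0.98305 -0.54240 1.17482 rad/s, eef=-0.03530 0.20382 0.57718 m, u=6.82688 -9.24399 1.74134 0.34969 -0.58705 N·m.
t=0.90000 s (step 60): ang=-2.60038 -0.40196 -1.89466 -2.67512 2.09183 rad, dq=-4.91744 -0.91360 0.98267 -0.38168 1.34841 rad/s, eef=-0.02795 0.22586 0.56837 m, u=4.75014 -11.74924 2.35862 0.57996 -0.32523 N·m.
t=0.96000 s (step 64): ang=-2.89742 -0.44821 -1.83861 -2.69298 2.17736 rad, dq=-4.88740 -0.63162 0.86348 -0.21960 1.47467 rad/s, eef=-0.02306 0.24419 0.56185 m, u=3.04267 -12.77972 2.84905 0.81005 -0.02645 N·m.
t=1.02000 s (step 68): ang=-3.17473 -0.47890 -1.79435 -2.70157 2.26618 rad, dq=-4.23486 -0.40781 0.58700 -0.06928 1.44081 rad/s, eef=-0.01937 0.25792 0.55793 m, u=1.82208 -12.19868 3.18270 0.99569 0.26387 N·m.
t=1.08000 s (step 72): ang=-3.39390 -0.49881 -1.76998 -2.70302 2.34735 rad, dq=-2.98424 -0.27136 0.21769 0.00630 1.22991 rad/s, eef=-0.01581 0.26650 0.55566 m, u=0.98667 -10.78852 3.44003 1.13322 0.49600 N·m.
t=1.14000 s (step 76): ang=-3.52784 -0.51207 -1.76744 -2.70315 2.41188 rad, dq=-1.46428 -0.17195 -0.11447 -0.01617 0.88675 rad/s, eef=-0.01240 0.27025 0.55313 m, u=0.34802 -9.70485 3.68402 1.22506 0.64985 N·m.
t=1.20000 s (step 80): ang=-3.57283 -0.51879 -1.78221 -2.70582 2.45498 rad, dq=-0.08327 -0.04627 -0.36580 -0.07937 0.56965 rad/s, eef=-0.01045 0.27059 0.54923 m, u=-0.20899 -9.67924 3.93192 1.25696 0.70402 N·m.
t=1.26000 s (step 84): ang=-3.54780 -0.51659 -1.80880 -2.71348 2.48373 rad, dq=0.84706 0.12333 -0.49735 -0.17472 0.39963 rad/s, eef=-0.01127 0.26944 0.54346 m, u=-0.59444 -10.64248 4.17243 1.24555 0.67446 N·m.
t=1.32000 s (step 88): ang=-3.47910 -0.50408 -1.83924 -2.72647 2.50411 rad, dq=1.38485 0.29100 -0.50010 -0.25441 0.29203 rad/s, eef=-0.01473 0.26852 0.53655 m, u=-0.68034 -11.80510 4.27886 1.18913 0.59946 N·m.
t=1.38000 s (step 92): ang=-3.38704 -0.48264 -1.86764 -2.74292 2.51945 rad, dq=1.64666 0.41600 -0.44065 -0.28878 0.22876 rad/s, eef=-0.01981 0.26848 0.52955 m, u=-0.46195 -12.71160 4.22785 1.09578 0.49571 N·m.
t=1.39500 s (step 93): ang=-3.36203 -0.47624 -1.87414 -2.74724 2.52276 rad, dq=1.68412 0.43793 -0.42353 -0.29016 0.21745 rad/s, eef=-0.02119 0.26860 0.52788 m.


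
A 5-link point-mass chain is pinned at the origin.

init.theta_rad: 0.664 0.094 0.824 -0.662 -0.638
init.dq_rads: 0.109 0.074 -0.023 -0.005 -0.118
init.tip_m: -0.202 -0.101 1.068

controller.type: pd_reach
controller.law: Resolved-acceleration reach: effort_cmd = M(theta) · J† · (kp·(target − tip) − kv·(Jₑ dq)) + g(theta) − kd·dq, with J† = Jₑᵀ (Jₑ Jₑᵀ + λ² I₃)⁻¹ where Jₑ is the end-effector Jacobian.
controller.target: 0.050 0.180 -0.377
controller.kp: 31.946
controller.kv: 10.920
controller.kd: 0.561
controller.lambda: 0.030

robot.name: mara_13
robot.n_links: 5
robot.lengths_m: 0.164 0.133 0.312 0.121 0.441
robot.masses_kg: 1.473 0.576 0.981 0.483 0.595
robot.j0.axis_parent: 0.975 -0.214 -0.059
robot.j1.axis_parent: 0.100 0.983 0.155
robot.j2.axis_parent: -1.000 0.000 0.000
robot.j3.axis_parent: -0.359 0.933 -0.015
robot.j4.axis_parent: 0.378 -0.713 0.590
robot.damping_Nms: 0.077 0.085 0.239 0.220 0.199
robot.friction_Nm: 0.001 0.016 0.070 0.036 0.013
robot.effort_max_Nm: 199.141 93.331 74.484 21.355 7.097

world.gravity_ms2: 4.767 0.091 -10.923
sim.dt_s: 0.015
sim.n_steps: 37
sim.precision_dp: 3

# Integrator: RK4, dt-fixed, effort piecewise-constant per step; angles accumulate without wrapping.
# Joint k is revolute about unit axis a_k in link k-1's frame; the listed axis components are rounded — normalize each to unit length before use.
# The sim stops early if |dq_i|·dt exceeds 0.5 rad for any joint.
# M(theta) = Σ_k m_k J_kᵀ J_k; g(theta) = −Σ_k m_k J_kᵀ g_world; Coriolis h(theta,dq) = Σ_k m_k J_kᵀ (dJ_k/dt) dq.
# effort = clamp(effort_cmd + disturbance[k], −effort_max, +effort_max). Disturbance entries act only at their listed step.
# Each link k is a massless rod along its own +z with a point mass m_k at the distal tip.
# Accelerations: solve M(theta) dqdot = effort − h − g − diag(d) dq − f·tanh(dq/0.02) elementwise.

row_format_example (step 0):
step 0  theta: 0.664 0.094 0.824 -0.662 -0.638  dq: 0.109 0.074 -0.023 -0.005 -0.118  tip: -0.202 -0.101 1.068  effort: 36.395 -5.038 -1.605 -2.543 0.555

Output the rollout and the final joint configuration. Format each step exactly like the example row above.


step 1  theta: 0.688 0.104 0.855 -0.664 -0.642  dq: 3.080 1.177 4.031 -0.040 -0.292  tip: -0.200 -0.101 1.064  effort: 28.504 -5.843 -3.538 -2.162 0.616
step 2  theta: 0.749 0.125 0.932 -0.657 -0.643  dq: 4.992 1.684 6.236 0.930 0.246  tip: -0.198 -0.101 1.051  effort: 21.737 -6.845 -3.497 -2.338 0.243
step 3  theta: 0.833 0.151 1.035 -0.643 -0.649  dq: 6.146 1.740 7.297 1.149 -0.825  tip: -0.194 -0.101 1.033  effort: 14.567 -7.454 -2.074 -2.042 0.810
step 4  theta: 0.931 0.174 1.146 -0.615 -0.656  dq: 6.898 1.318 7.500 2.598 -0.270  tip: -0.189 -0.101 1.011  effort: 8.942 -6.921 -0.691 -2.388 0.386
step 5  theta: 1.037 0.189 1.258 -0.580 -0.676  dq: 7.302 0.450 7.427 2.317 -1.936  tip: -0.184 -0.102 0.985  effort: 2.110 -5.727 1.357 -1.736 1.314
step 6  theta: 1.149 0.186 1.366 -0.532 -0.690  dq: 7.666 -1.030 7.041 3.886 -0.176  tip: -0.179 -0.105 0.956  effort: -2.710 -3.733 2.789 -2.186 0.261
step 7  theta: 1.265 0.159 1.472 -0.492 -0.714  dq: 7.800 -2.637 7.051 1.797 -2.431  tip: -0.174 -0.110 0.924  effort: -9.471 -1.849 5.131 -0.699 1.750
step 8  theta: 1.385 0.106 1.576 -0.452 -0.718  dq: 8.176 -4.510 6.928 2.858 1.360  tip: -0.169 -0.116 0.892  effort: -12.178 0.206 6.148 -1.245 -0.252
step 9  theta: 1.507 0.043 1.685 -0.451 -0.737  dq: 8.150 -3.880 7.513 -1.955 -3.036  tip: -0.164 -0.126 0.858  effort: -16.696 0.557 7.527 1.223 2.741
step 10  theta: 1.633 -0.010 1.795 -0.447 -0.716  dq: 8.572 -2.732 7.264 1.620 4.195  tip: -0.159 -0.134 0.824  effort: -14.119 0.707 6.250 -1.156 -1.326
step 11  theta: 1.758 -0.026 1.909 -0.471 -0.732  dq: 8.171 0.424 7.677 -3.281 -4.314  tip: -0.154 -0.143 0.790  effort: -16.644 -0.403 6.322 1.149 3.955
step 12  theta: 1.886 -0.015 2.017 -0.450 -0.696  dq: 8.812 1.016 6.873 4.504 6.938  tip: -0.149 -0.148 0.757  effort: -11.722 -0.095 4.980 -3.313 -2.760
step 13  theta: 2.011 -0.006 2.126 -0.481 -0.734  dq: 8.051 0.360 7.567 -6.333 -8.804  tip: -0.143 -0.154 0.724  effort: -16.112 1.063 6.472 2.492 6.730
step 14  theta: 2.145 0.020 2.228 -0.426 -0.665  dq: 9.432 2.615 6.255 10.441 13.468  tip: -0.138 -0.155 0.695  effort: -6.866 0.199 3.703 -7.014 -6.614
step 15  theta: 2.269 0.030 2.339 -0.499 -0.769  dq: 7.390 -0.257 8.258 -14.241 -19.633  tip: -0.131 -0.157 0.663  effort: -15.089 2.929 5.290 6.547 7.097
step 16  theta: 2.404 0.071 2.441 -0.449 -0.741  dq: 9.755 4.814 5.948 14.764 15.138  tip: -0.123 -0.151 0.636  effort: 1.392 0.934 -1.042 -10.929 -7.097
step 17  theta: 2.525 0.104 2.556 -0.502 -0.860  dq: 6.969 0.568 8.911 -15.679 -23.099  tip: -0.112 -0.143 0.609  effort: -9.941 3.895 1.420 6.684 7.097
step 18  theta: 2.659 0.154 2.664 -0.476 -0.896  dq: 10.040 5.310 6.110 12.874 10.269  tip: -0.102 -0.129 0.586  effort: 5.674 2.908 -1.713 -10.702 -4.894
step 19  theta: 2.791 0.207 2.779 -0.479 -0.979  dq: 7.999 2.206 8.897 -9.590 -16.827  tip: -0.091 -0.115 0.564  effort: -3.868 4.180 0.443 3.053 7.097
step 20  theta: 2.936 0.268 2.894 -0.456 -1.038  dq: 10.778 5.483 6.725 8.925 4.514  tip: -0.083 -0.101 0.547  effort: 4.116 5.976 2.106 -8.088 -2.100
step 21  theta: 3.088 0.339 3.011 -0.429 -1.101  dq: 9.663 4.340 8.714 -3.546 -10.813  tip: -0.076 -0.089 0.532  effort: -3.136 5.814 1.146 -0.035 6.816
step 22  theta: 3.244 0.429 3.129 -0.388 -1.164  dq: 10.856 7.420 7.123 7.409 0.537  tip: -0.072 -0.078 0.522  effort: -6.107 7.209 -3.894 -6.489 -0.713
step 23  theta: 3.387 0.537 3.240 -0.339 -1.234  dq: 8.301 7.115 7.618 0.269 -8.625  tip: -0.071 -0.068 0.515  effort: -9.539 3.372 -5.942 -1.149 4.405
step 24  theta: 3.501 0.660 3.340 -0.284 -1.314  dq: 6.909 9.192 5.807 6.413 -2.576  tip: -0.073 -0.058 0.508  effort: -10.243 1.253 -8.668 -4.177 0.174
step 25  theta: 3.582 0.783 3.423 -0.228 -1.384  dq: 3.964 7.121 5.232 1.423 -6.294  tip: -0.078 -0.049 0.502  effort: -8.190 -0.478 -6.702 -0.290 2.177
step 26  theta: 3.630 0.892 3.491 -0.185 -1.452  dq: 2.369 7.321 3.866 3.947 -3.168  tip: -0.084 -0.039 0.495  effort: -6.844 -1.148 -6.804 -1.501 0.087
step 27  theta: 3.650 0.984 3.545 -0.151 -1.514  dq: 0.439 4.960 3.229 0.702 -5.026  tip: -0.090 -0.028 0.488  effort: -4.632 -0.984 -5.544 0.692 1.173
step 28  theta: 3.650 1.061 3.586 -0.122 -1.571  dq: -0.563 5.075 2.302 2.832 -2.814  tip: -0.095 -0.016 0.480  effort: -3.504 -0.987 -5.575 -0.608 -0.177
step 29  theta: 3.632 1.121 3.617 -0.099 -1.626  dq: -1.800 3.096 1.900 0.441 -4.379  tip: -0.098 -0.003 0.470  effort: -1.793 -0.427 -4.816 0.836 0.811
step 30  theta: 3.601 1.173 3.641 -0.072 -1.675  dq: -2.371 3.635 1.317 2.761 -2.392  tip: -0.100 0.009 0.460  effort: -1.164 -0.494 -4.843 -0.628 -0.347
step 31  theta: 3.558 1.213 3.660 -0.051 -1.726  dq: -3.241 1.824 1.159 0.351 -4.187  tip: -0.101 0.022 0.449  effort: 0.150 0.075 -4.241 0.807 0.791
step 32  theta: 3.508 1.250 3.674 -0.022 -1.770  dq: -3.510 2.900 0.808 3.119 -1.962  tip: -0.101 0.035 0.437  effort: 0.303 -0.244 -4.275 -0.884 -0.509
step 33  theta: 3.450 1.277 3.687 -0.001 -1.819  dq: -4.196 0.923 0.842 0.133 -4.289  tip: -0.100 0.049 0.425  effort: 1.388 0.357 -3.757 0.927 0.928
step 34  theta: 3.387 1.306 3.698 0.031 -1.859  dq: -4.218 2.671 0.636 3.708 -1.397  tip: -0.099 0.061 0.411  effort: 1.092 -0.272 -3.830 -1.188 -0.794
step 35  theta: 3.319 1.324 3.709 0.051 -1.908  dq: -4.839 0.110 0.819 -0.430 -4.680  tip: -0.097 0.074 0.398  effort: 2.131 0.520 -3.396 1.346 1.186
step 36  theta: 3.248 1.350 3.720 0.089 -1.942  dq: -4.608 2.889 0.698 4.629 -0.473  tip: -0.094 0.087 0.384  effort: 1.351 -0.535 -3.524 -1.599 -1.349
step 37  theta: 3.173 1.360 3.733 0.104 -1.993  dq: -5.272 -0.893 0.993 -1.561 -5.491  tip: -0.092 0.100 0.369
final theta (rad): 3.173 1.360 3.733 0.104 -1.993


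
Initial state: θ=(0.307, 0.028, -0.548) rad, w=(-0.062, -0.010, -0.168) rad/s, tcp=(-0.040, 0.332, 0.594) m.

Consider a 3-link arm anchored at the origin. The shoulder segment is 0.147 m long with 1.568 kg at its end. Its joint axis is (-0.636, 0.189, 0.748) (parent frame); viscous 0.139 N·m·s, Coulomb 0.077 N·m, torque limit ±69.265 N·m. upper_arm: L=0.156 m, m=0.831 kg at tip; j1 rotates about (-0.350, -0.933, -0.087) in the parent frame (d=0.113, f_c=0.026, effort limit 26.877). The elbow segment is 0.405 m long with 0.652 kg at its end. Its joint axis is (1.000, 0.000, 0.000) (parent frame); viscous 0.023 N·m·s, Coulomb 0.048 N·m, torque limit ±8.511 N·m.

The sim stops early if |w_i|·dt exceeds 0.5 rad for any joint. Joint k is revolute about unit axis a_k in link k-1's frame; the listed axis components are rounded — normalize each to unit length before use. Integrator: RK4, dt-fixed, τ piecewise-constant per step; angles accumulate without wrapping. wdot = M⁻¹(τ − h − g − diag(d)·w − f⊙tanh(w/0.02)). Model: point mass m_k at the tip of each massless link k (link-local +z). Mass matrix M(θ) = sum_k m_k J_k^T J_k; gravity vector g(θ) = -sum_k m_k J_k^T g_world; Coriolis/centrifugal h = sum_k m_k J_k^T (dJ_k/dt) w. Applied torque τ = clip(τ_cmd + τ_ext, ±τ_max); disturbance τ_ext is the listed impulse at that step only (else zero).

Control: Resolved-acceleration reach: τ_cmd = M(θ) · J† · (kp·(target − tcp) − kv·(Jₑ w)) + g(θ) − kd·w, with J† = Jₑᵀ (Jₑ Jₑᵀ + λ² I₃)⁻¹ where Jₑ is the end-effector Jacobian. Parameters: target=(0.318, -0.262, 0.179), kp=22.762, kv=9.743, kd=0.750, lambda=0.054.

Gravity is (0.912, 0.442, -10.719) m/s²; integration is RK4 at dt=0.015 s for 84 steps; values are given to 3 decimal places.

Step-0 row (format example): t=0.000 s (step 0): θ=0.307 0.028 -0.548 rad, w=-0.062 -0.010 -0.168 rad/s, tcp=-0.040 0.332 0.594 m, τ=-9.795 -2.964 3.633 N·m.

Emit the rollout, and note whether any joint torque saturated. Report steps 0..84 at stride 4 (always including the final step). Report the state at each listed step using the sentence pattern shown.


t=0.060 s (step 4): θ=0.187 0.025 -0.642 rad, w=-2.878 -0.098 -1.872 rad/s, tcp=-0.029 0.317 0.592 m, τ=-4.614 -1.666 3.481 N·m.
t=0.120 s (step 8): θ=0.006 0.013 -0.745 rad, w=-3.059 -0.337 -1.586 rad/s, tcp=-0.006 0.279 0.598 m, τ=-2.497 -0.803 2.371 N·m.
t=0.180 s (step 12): θ=-0.172 -0.015 -0.835 rad, w=-2.854 -0.587 -1.433 rad/s, tcp=0.021 0.231 0.606 m, τ=-1.273 -0.242 1.846 N·m.
t=0.240 s (step 16): θ=-0.334 -0.057 -0.918 rad, w=-2.543 -0.781 -1.341 rad/s, tcp=0.045 0.181 0.610 m, τ=-0.438 0.122 1.589 N·m.
t=0.300 s (step 20): θ=-0.477 -0.108 -0.996 rad, w=-2.217 -0.922 -1.262 rad/s, tcp=0.066 0.131 0.609 m, τ=0.193 0.381 1.448 N·m.
t=0.360 s (step 24): θ=-0.600 -0.167 -1.069 rad, w=-1.908 -1.030 -1.177 rad/s, tcp=0.082 0.084 0.604 m, τ=0.692 0.586 1.360 N·m.
t=0.420 s (step 28): θ=-0.706 -0.231 -1.137 rad, w=-1.627 -1.115 -1.084 rad/s, tcp=0.095 0.041 0.596 m, τ=1.094 0.759 1.294 N·m.
t=0.480 s (step 32): θ=-0.796 -0.300 -1.199 rad, w=-1.374 -1.186 -0.982 rad/s, tcp=0.105 0.003 0.585 m, τ=1.418 0.907 1.234 N·m.
t=0.540 s (step 36): θ=-0.871 -0.373 -1.254 rad, w=-1.147 -1.246 -0.873 rad/s, tcp=0.112 -0.030 0.573 m, τ=1.679 1.037 1.168 N·m.
t=0.600 s (step 40): θ=-0.934 -0.449 -1.303 rad, w=-0.945 -1.296 -0.759 rad/s, tcp=0.118 -0.059 0.560 m, τ=1.888 1.152 1.091 N·m.
t=0.660 s (step 44): θ=-0.985 -0.528 -1.345 rad, w=-0.765 -1.336 -0.641 rad/s, tcp=0.123 -0.085 0.548 m, τ=2.055 1.258 0.997 N·m.
t=0.720 s (step 48): θ=-1.026 -0.609 -1.380 rad, w=-0.606 -1.366 -0.523 rad/s, tcp=0.127 -0.107 0.536 m, τ=2.186 1.357 0.886 N·m.
t=0.780 s (step 52): θ=-1.058 -0.692 -1.408 rad, w=-0.469 -1.382 -0.407 rad/s, tcp=0.132 -0.127 0.525 m, τ=2.288 1.453 0.757 N·m.
t=0.840 s (step 56): θ=-1.083 -0.775 -1.429 rad, w=-0.351 -1.385 -0.296 rad/s, tcp=0.137 -0.144 0.515 m, τ=2.365 1.546 0.612 N·m.
t=0.900 s (step 60): θ=-1.101 -0.858 -1.444 rad, w=-0.255 -1.373 -0.192 rad/s, tcp=0.142 -0.161 0.504 m, τ=2.422 1.639 0.452 N·m.
t=0.960 s (step 64): θ=-1.114 -0.939 -1.453 rad, w=-0.178 -1.347 -0.099 rad/s, tcp=0.148 -0.176 0.495 m, τ=2.462 1.732 0.281 N·m.
t=1.020 s (step 68): θ=-1.123 -1.019 -1.456 rad, w=-0.120 -1.310 -0.019 rad/s, tcp=0.156 -0.190 0.485 m, τ=2.490 1.823 0.104 N·m.
t=1.080 s (step 72): θ=-1.129 -1.097 -1.456 rad, w=-0.090 -1.280 0.016 rad/s, tcp=0.164 -0.204 0.475 m, τ=2.515 1.917 -0.035 N·m.
t=1.140 s (step 76): θ=-1.134 -1.172 -1.454 rad, w=-0.064 -1.231 0.054 rad/s, tcp=0.173 -0.216 0.465 m, τ=2.524 1.991 -0.187 N·m.
t=1.200 s (step 80): θ=-1.137 -1.244 -1.450 rad, w=-0.042 -1.172 0.099 rad/s, tcp=0.182 -0.227 0.454 m, τ=2.523 2.057 -0.359 N·m.
t=1.260 s (step 84): θ=-1.139 -1.313 -1.443 rad, w=-0.028 -1.112 0.137 rad/s, tcp=0.191 -0.237 0.443 m.
any joint saturated: no


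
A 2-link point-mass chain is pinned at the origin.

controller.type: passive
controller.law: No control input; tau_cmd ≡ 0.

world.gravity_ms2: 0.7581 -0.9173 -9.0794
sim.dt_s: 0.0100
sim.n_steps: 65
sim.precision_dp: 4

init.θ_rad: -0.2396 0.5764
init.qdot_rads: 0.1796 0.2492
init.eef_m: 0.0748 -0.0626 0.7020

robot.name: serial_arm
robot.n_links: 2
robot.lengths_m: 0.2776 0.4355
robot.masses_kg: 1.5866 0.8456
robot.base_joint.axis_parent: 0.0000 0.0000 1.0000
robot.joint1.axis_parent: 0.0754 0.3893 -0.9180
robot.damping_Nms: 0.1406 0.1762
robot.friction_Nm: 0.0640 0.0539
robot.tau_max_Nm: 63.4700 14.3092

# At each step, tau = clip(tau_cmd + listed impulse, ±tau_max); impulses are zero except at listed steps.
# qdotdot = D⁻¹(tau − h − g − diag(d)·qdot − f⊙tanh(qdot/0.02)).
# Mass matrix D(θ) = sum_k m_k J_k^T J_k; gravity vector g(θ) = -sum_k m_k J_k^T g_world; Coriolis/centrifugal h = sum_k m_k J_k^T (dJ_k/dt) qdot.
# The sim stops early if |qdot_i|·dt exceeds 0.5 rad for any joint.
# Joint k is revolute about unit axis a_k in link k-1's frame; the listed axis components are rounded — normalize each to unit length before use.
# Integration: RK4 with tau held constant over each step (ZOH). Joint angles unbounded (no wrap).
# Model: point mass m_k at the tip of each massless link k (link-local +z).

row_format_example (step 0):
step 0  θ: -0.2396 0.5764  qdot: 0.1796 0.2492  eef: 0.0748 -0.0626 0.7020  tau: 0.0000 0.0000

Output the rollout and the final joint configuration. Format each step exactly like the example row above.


step 1  θ: -0.2381 0.5795  qdot: 0.1124 0.3769  eef: 0.0752 -0.0629 0.7019  tau: 0.0000 0.0000
step 2  θ: -0.2373 0.5839  qdot: 0.0561 0.4980  eef: 0.0757 -0.0635 0.7018  tau: 0.0000 0.0000
step 3  θ: -0.2370 0.5895  qdot: 0.0192 0.6144  eef: 0.0762 -0.0642 0.7015  tau: 0.0000 0.0000
step 4  θ: -0.2369 0.5962  qdot: 0.0228 0.7300  eef: 0.0769 -0.0651 0.7013  tau: 0.0000 0.0000
step 5  θ: -0.2367 0.6040  qdot: 0.0230 0.8385  eef: 0.0776 -0.0662 0.7010  tau: 0.0000 0.0000
step 6  θ: -0.2366 0.6129  qdot: 0.0220 0.9407  eef: 0.0784 -0.0675 0.7006  tau: 0.0000 0.0000
step 7  θ: -0.2364 0.6228  qdot: 0.0206 1.0374  eef: 0.0793 -0.0689 0.7002  tau: 0.0000 0.0000
step 8  θ: -0.2363 0.6336  qdot: 0.0190 1.1290  eef: 0.0803 -0.0704 0.6998  tau: 0.0000 0.0000
step 9  θ: -0.2361 0.6453  qdot: 0.0177 1.2162  eef: 0.0813 -0.0721 0.6993  tau: 0.0000 0.0000
step 10  θ: -0.2359 0.6579  qdot: 0.0173 1.2993  eef: 0.0824 -0.0739 0.6988  tau: 0.0000 0.0000
step 11  θ: -0.2358 0.6713  qdot: 0.0181 1.3789  eef: 0.0835 -0.0758 0.6982  tau: 0.0000 0.0000
step 12  θ: -0.2356 0.6855  qdot: 0.0198 1.4553  eef: 0.0847 -0.0779 0.6976  tau: 0.0000 0.0000
step 13  θ: -0.2354 0.7004  qdot: 0.0222 1.5287  eef: 0.0859 -0.0800 0.6970  tau: 0.0000 0.0000
step 14  θ: -0.2351 0.7161  qdot: 0.0253 1.5994  eef: 0.0871 -0.0823 0.6963  tau: 0.0000 0.0000
step 15  θ: -0.2349 0.7324  qdot: 0.0292 1.6677  eef: 0.0883 -0.0848 0.6955  tau: 0.0000 0.0000
step 16  θ: -0.2346 0.7494  qdot: 0.0342 1.7338  eef: 0.0896 -0.0873 0.6948  tau: 0.0000 0.0000
step 17  θ: -0.2342 0.7671  qdot: 0.0408 1.7981  eef: 0.0908 -0.0899 0.6939  tau: 0.0000 0.0000
step 18  θ: -0.2337 0.7854  qdot: 0.0491 1.8608  eef: 0.0921 -0.0927 0.6930  tau: 0.0000 0.0000
step 19  θ: -0.2332 0.8043  qdot: 0.0596 1.9222  eef: 0.0934 -0.0955 0.6921  tau: 0.0000 0.0000
step 20  θ: -0.2325 0.8238  qdot: 0.0723 1.9824  eef: 0.0946 -0.0984 0.6911  tau: 0.0000 0.0000
step 21  θ: -0.2317 0.8439  qdot: 0.0870 2.0415  eef: 0.0958 -0.1015 0.6901  tau: 0.0000 0.0000
step 22  θ: -0.2308 0.8646  qdot: 0.1035 2.0996  eef: 0.0971 -0.1046 0.6891  tau: 0.0000 0.0000
step 23  θ: -0.2297 0.8859  qdot: 0.1216 2.1567  eef: 0.0983 -0.1078 0.6879  tau: 0.0000 0.0000
step 24  θ: -0.2284 0.9078  qdot: 0.1409 2.2129  eef: 0.0995 -0.1111 0.6868  tau: 0.0000 0.0000
step 25  θ: -0.2268 0.9302  qdot: 0.1614 2.2681  eef: 0.1006 -0.1145 0.6856  tau: 0.0000 0.0000
step 26  θ: -0.2251 0.9531  qdot: 0.1828 2.3223  eef: 0.1018 -0.1180 0.6843  tau: 0.0000 0.0000
step 27  θ: -0.2232 0.9766  qdot: 0.2051 2.3756  eef: 0.1029 -0.1215 0.6830  tau: 0.0000 0.0000
step 28  θ: -0.2210 1.0006  qdot: 0.2280 2.4280  eef: 0.1040 -0.1251 0.6816  tau: 0.0000 0.0000
step 29  θ: -0.2186 1.0252  qdot: 0.2514 2.4794  eef: 0.1050 -0.1288 0.6802  tau: 0.0000 0.0000
step 30  θ: -0.2160 1.0502  qdot: 0.2753 2.5299  eef: 0.1060 -0.1325 0.6787  tau: 0.0000 0.0000
step 31  θ: -0.2131 1.0758  qdot: 0.2996 2.5793  eef: 0.1070 -0.1363 0.6772  tau: 0.0000 0.0000
step 32  θ: -0.2100 1.1018  qdot: 0.3240 2.6277  eef: 0.1079 -0.1401 0.6756  tau: 0.0000 0.0000
step 33  θ: -0.2066 1.1283  qdot: 0.3486 2.6750  eef: 0.1087 -0.1440 0.6739  tau: 0.0000 0.0000
step 34  θ: -0.2030 1.1553  qdot: 0.3732 2.7211  eef: 0.1096 -0.1480 0.6723  tau: 0.0000 0.0000
step 35  θ: -0.1992 1.1827  qdot: 0.3978 2.7660  eef: 0.1103 -0.1520 0.6705  tau: 0.0000 0.0000
step 36  θ: -0.1951 1.2106  qdot: 0.4223 2.8095  eef: 0.1110 -0.1560 0.6688  tau: 0.0000 0.0000
step 37  θ: -0.1907 1.2389  qdot: 0.4465 2.8516  eef: 0.1117 -0.1600 0.6669  tau: 0.0000 0.0000
step 38  θ: -0.1861 1.2676  qdot: 0.4704 2.8922  eef: 0.1122 -0.1641 0.6651  tau: 0.0000 0.0000
step 39  θ: -0.1813 1.2968  qdot: 0.4938 2.9311  eef: 0.1127 -0.1682 0.6632  tau: 0.0000 0.0000
step 40  θ: -0.1763 1.3263  qdot: 0.5167 2.9682  eef: 0.1132 -0.1723 0.6612  tau: 0.0000 0.0000
step 41  θ: -0.1710 1.3561  qdot: 0.5390 3.0034  eef: 0.1136 -0.1765 0.6592  tau: 0.0000 0.0000
step 42  θ: -0.1655 1.3863  qdot: 0.5605 3.0365  eef: 0.1139 -0.1806 0.6572  tau: 0.0000 0.0000
step 43  θ: -0.1598 1.4168  qdot: 0.5812 3.0673  eef: 0.1141 -0.1847 0.6551  tau: 0.0000 0.0000
step 44  θ: -0.1539 1.4476  qdot: 0.6008 3.0956  eef: 0.1142 -0.1889 0.6530  tau: 0.0000 0.0000
step 45  θ: -0.1478 1.4787  qdot: 0.6194 3.1212  eef: 0.1143 -0.1930 0.6509  tau: 0.0000 0.0000
step 46  θ: -0.1415 1.5101  qdot: 0.6367 3.1440  eef: 0.1143 -0.1971 0.6488  tau: 0.0000 0.0000
step 47  θ: -0.1350 1.5416  qdot: 0.6526 3.1637  eef: 0.1142 -0.2011 0.6466  tau: 0.0000 0.0000
step 48  θ: -0.1284 1.5733  qdot: 0.6670 3.1801  eef: 0.1140 -0.2052 0.6444  tau: 0.0000 0.0000
step 49  θ: -0.1217 1.6052  qdot: 0.6797 3.1930  eef: 0.1137 -0.2092 0.6423  tau: 0.0000 0.0000
step 50  θ: -0.1148 1.6372  qdot: 0.6907 3.2020  eef: 0.1133 -0.2131 0.6401  tau: 0.0000 0.0000
step 51  θ: -0.1079 1.6692  qdot: 0.6998 3.2072  eef: 0.1129 -0.2170 0.6379  tau: 0.0000 0.0000
step 52  θ: -0.1009 1.7013  qdot: 0.7068 3.2081  eef: 0.1124 -0.2209 0.6357  tau: 0.0000 0.0000
step 53  θ: -0.0938 1.7334  qdot: 0.7116 3.2046  eef: 0.1117 -0.2247 0.6335  tau: 0.0000 0.0000
step 54  θ: -0.0866 1.7654  qdot: 0.7141 3.1965  eef: 0.1110 -0.2284 0.6314  tau: 0.0000 0.0000
step 55  θ: -0.0795 1.7973  qdot: 0.7143 3.1837  eef: 0.1102 -0.2321 0.6292  tau: 0.0000 0.0000
step 56  θ: -0.0724 1.8290  qdot: 0.7119 3.1659  eef: 0.1093 -0.2357 0.6271  tau: 0.0000 0.0000
step 57  θ: -0.0653 1.8606  qdot: 0.7071 3.1433  eef: 0.1083 -0.2392 0.6251  tau: 0.0000 0.0000
step 58  θ: -0.0582 1.8919  qdot: 0.6997 3.1156  eef: 0.1073 -0.2426 0.6230  tau: 0.0000 0.0000
step 59  θ: -0.0513 1.9229  qdot: 0.6898 3.0829  eef: 0.1061 -0.2459 0.6210  tau: 0.0000 0.0000
step 60  θ: -0.0444 1.9535  qdot: 0.6774 3.0454  eef: 0.1049 -0.2491 0.6190  tau: 0.0000 0.0000
step 61  θ: -0.0377 1.9838  qdot: 0.6625 3.0030  eef: 0.1036 -0.2523 0.6171  tau: 0.0000 0.0000
step 62  θ: -0.0312 2.0136  qdot: 0.6452 2.9561  eef: 0.1022 -0.2553 0.6153  tau: 0.0000 0.0000
step 63  θ: -0.0248 2.0429  qdot: 0.6258 2.9049  eef: 0.1008 -0.2582 0.6135  tau: 0.0000 0.0000
step 64  θ: -0.0187 2.0717  qdot: 0.6044 2.8498  eef: 0.0992 -0.2611 0.6117  tau: 0.0000 0.0000
step 65  θ: -0.0128 2.0999  qdot: 0.5812 2.7911  eef: 0.0976 -0.2638 0.6101
final θ (rad): -0.0128 2.0999


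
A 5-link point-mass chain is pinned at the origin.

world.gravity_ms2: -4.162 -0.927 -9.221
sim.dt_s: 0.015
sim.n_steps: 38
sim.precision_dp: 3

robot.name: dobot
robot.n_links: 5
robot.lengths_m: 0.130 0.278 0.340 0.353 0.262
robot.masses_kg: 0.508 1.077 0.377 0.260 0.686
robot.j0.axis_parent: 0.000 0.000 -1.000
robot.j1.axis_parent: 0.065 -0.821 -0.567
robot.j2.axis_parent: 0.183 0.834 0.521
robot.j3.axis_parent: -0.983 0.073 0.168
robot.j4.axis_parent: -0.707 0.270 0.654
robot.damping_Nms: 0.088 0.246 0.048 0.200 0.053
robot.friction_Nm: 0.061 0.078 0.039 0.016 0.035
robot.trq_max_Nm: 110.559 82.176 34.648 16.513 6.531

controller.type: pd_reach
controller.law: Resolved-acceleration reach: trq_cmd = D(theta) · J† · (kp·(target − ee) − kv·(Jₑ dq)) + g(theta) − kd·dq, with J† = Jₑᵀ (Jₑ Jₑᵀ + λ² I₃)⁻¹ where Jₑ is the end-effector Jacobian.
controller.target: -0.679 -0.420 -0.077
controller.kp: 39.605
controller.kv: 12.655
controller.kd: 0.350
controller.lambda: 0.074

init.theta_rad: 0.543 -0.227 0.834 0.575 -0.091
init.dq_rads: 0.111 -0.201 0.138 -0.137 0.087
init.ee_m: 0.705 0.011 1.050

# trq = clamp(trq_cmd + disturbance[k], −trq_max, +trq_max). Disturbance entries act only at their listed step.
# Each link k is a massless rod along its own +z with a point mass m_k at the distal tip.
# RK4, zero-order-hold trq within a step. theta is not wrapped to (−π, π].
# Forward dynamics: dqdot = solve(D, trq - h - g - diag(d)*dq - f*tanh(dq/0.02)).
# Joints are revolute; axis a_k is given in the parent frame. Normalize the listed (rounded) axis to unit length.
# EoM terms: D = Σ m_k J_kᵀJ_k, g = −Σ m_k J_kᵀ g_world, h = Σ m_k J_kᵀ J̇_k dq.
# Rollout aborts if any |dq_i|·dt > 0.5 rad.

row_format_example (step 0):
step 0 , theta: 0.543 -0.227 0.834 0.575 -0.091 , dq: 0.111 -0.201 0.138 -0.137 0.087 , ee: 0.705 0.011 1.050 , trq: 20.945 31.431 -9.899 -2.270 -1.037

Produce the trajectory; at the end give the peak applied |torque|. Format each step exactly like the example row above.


step 1 , theta: 0.568 -0.214 0.861 0.600 -0.081 , dq: 3.144 1.837 3.413 3.330 1.399 , ee: 0.703 0.007 1.045 , trq: 16.424 24.616 -9.026 -2.830 -1.188
step 2 , theta: 0.630 -0.178 0.926 0.662 -0.045 , dq: 5.192 2.945 5.136 4.899 3.476 , ee: 0.693 0.000 1.035 , trq: 12.384 17.719 -7.307 -2.389 -1.425
step 3 , theta: 0.721 -0.132 1.008 0.746 0.008 , dq: 6.823 3.239 5.856 6.175 3.678 , ee: 0.676 -0.010 1.022 , trq: 8.452 11.377 -5.375 -1.631 -0.922
step 4 , theta: 0.832 -0.085 1.096 0.842 0.070 , dq: 7.991 3.050 5.794 6.519 4.609 , ee: 0.653 -0.023 1.008 , trq: 5.468 6.582 -3.800 -0.821 -0.799
step 5 , theta: 0.959 -0.043 1.179 0.943 0.137 , dq: 8.894 2.517 5.325 6.897 4.346 , ee: 0.627 -0.038 0.993 , trq: 3.051 3.103 -2.609 -0.125 -0.333
step 6 , theta: 1.096 -0.010 1.254 1.045 0.206 , dq: 9.444 1.849 4.597 6.716 4.864 , ee: 0.598 -0.055 0.977 , trq: 1.443 0.890 -1.808 0.466 -0.280
step 7 , theta: 1.241 0.012 1.317 1.146 0.276 , dq: 9.786 1.056 3.840 6.709 4.512 , ee: 0.568 -0.073 0.961 , trq: 0.177 -0.620 -1.185 0.902 0.020
step 8 , theta: 1.388 0.021 1.369 1.243 0.347 , dq: 9.799 0.213 3.140 6.311 4.926 , ee: 0.537 -0.092 0.943 , trq: -0.728 -1.991 -0.521 1.206 -0.044
step 9 , theta: 1.533 0.017 1.412 1.337 0.418 , dq: 9.567 -0.782 2.525 6.132 4.526 , ee: 0.505 -0.110 0.924 , trq: -1.685 -4.026 0.437 1.319 0.152
step 10 , theta: 1.672 -0.004 1.445 1.426 0.487 , dq: 8.941 -1.990 1.809 5.662 4.659 , ee: 0.473 -0.129 0.905 , trq: -2.511 -6.263 1.377 1.329 0.095
step 11 , theta: 1.800 -0.044 1.465 1.508 0.553 , dq: 8.040 -3.467 0.869 5.370 4.088 , ee: 0.439 -0.147 0.887 , trq: -2.544 -5.785 1.104 1.447 0.267
step 12 , theta: 1.913 -0.107 1.469 1.585 0.614 , dq: 7.038 -4.890 -0.376 4.837 4.001 , ee: 0.404 -0.165 0.869 , trq: -1.725 -2.629 -0.005 1.740 0.204
step 13 , theta: 2.013 -0.189 1.455 1.654 0.670 , dq: 6.295 -5.939 -1.566 4.443 3.498 , ee: 0.368 -0.182 0.851 , trq: -1.052 0.234 -0.769 1.967 0.260
step 14 , theta: 2.103 -0.283 1.424 1.717 0.721 , dq: 5.788 -6.587 -2.527 3.951 3.322 , ee: 0.331 -0.199 0.834 , trq: -0.837 2.072 -1.062 2.072 0.157
step 15 , theta: 2.188 -0.384 1.381 1.773 0.768 , dq: 5.469 -6.969 -3.172 3.551 2.953 , ee: 0.294 -0.214 0.816 , trq: -1.012 3.121 -1.105 2.061 0.112
step 16 , theta: 2.268 -0.490 1.330 1.823 0.811 , dq: 5.238 -7.183 -3.573 3.121 2.735 , ee: 0.256 -0.230 0.797 , trq: -1.508 3.663 -1.035 1.975 0.001
step 17 , theta: 2.345 -0.599 1.275 1.867 0.850 , dq: 5.054 -7.305 -3.768 2.729 2.459 , ee: 0.218 -0.244 0.779 , trq: -2.273 3.825 -0.914 1.834 -0.086
step 18 , theta: 2.419 -0.709 1.218 1.905 0.885 , dq: 4.879 -7.376 -3.809 2.345 2.232 , ee: 0.180 -0.257 0.760 , trq: -3.311 3.698 -0.768 1.660 -0.186
step 19 , theta: 2.491 -0.820 1.161 1.938 0.917 , dq: 4.696 -7.420 -3.718 1.991 1.998 , ee: 0.143 -0.270 0.741 , trq: -4.625 3.321 -0.611 1.465 -0.274
step 20 , theta: 2.560 -0.932 1.107 1.965 0.945 , dq: 4.489 -7.448 -3.514 1.668 1.780 , ee: 0.105 -0.282 0.722 , trq: -6.211 2.742 -0.454 1.257 -0.358
step 21 , theta: 2.625 -1.044 1.057 1.988 0.970 , dq: 4.250 -7.463 -3.204 1.387 1.566 , ee: 0.068 -0.292 0.704 , trq: -8.027 2.020 -0.314 1.042 -0.433
step 22 , theta: 2.687 -1.156 1.012 2.007 0.992 , dq: 3.971 -7.461 -2.790 1.156 1.361 , ee: 0.032 -0.302 0.685 , trq: -9.964 1.246 -0.217 0.824 -0.503
step 23 , theta: 2.744 -1.267 0.974 2.023 1.011 , dq: 3.649 -7.432 -2.275 0.983 1.164 , ee: -0.004 -0.312 0.666 , trq: -11.820 0.554 -0.199 0.608 -0.570
step 24 , theta: 2.796 -1.378 0.944 2.036 1.027 , dq: 3.285 -7.358 -1.666 0.877 0.977 , ee: -0.039 -0.320 0.647 , trq: -13.300 0.113 -0.307 0.397 -0.635
step 25 , theta: 2.842 -1.488 0.924 2.049 1.041 , dq: 2.887 -7.219 -0.975 0.841 0.803 , ee: -0.073 -0.328 0.628 , trq: -14.076 0.091 -0.581 0.198 -0.704
step 26 , theta: 2.882 -1.595 0.915 2.062 1.052 , dq: 2.471 -6.994 -0.231 0.871 0.647 , ee: -0.107 -0.336 0.607 , trq: -13.902 0.587 -1.041 0.009 -0.781
step 27 , theta: 2.916 -1.697 0.917 2.075 1.061 , dq: 2.064 -6.680 0.498 0.948 0.538 , ee: -0.140 -0.344 0.586 , trq: -12.693 1.610 -1.652 -0.171 -0.878
step 28 , theta: 2.945 -1.794 0.929 2.090 1.068 , dq: 1.690 -6.267 1.195 1.062 0.437 , ee: -0.172 -0.351 0.563 , trq: -10.725 2.951 -2.357 -0.353 -0.983
step 29 , theta: 2.968 -1.885 0.952 2.107 1.074 , dq: 1.366 -5.770 1.816 1.185 0.364 , ee: -0.201 -0.358 0.538 , trq: -8.358 4.401 -3.074 -0.547 -1.103
step 30 , theta: 2.986 -1.968 0.983 2.126 1.080 , dq: 1.109 -5.220 2.328 1.291 0.317 , ee: -0.229 -0.365 0.512 , trq: -5.953 5.761 -3.729 -0.756 -1.234
step 31 , theta: 3.002 -2.042 1.020 2.145 1.084 , dq: 0.929 -4.654 2.715 1.361 0.292 , ee: -0.255 -0.372 0.484 , trq: -3.784 6.892 -4.268 -0.980 -1.370
step 32 , theta: 3.015 -2.108 1.063 2.166 1.088 , dq: 0.827 -4.106 2.978 1.379 0.282 , ee: -0.278 -0.378 0.456 , trq: -2.012 7.723 -4.663 -1.211 -1.500
step 33 , theta: 3.027 -2.166 1.109 2.186 1.092 , dq: 0.798 -3.601 3.133 1.342 0.283 , ee: -0.299 -0.384 0.426 , trq: -0.691 8.240 -4.912 -1.438 -1.615
step 34 , theta: 3.040 -2.216 1.156 2.206 1.096 , dq: 0.831 -3.153 3.204 1.253 0.288 , ee: -0.317 -0.389 0.397 , trq: 0.196 8.464 -5.024 -1.652 -1.710
step 35 , theta: 3.053 -2.261 1.204 2.224 1.100 , dq: 0.907 -2.762 3.215 1.124 0.294 , ee: -0.334 -0.394 0.368 , trq: 0.709 8.440 -5.019 -1.844 -1.779
step 36 , theta: 3.067 -2.300 1.252 2.239 1.105 , dq: 1.010 -2.421 3.187 0.970 0.299 , ee: -0.348 -0.398 0.340 , trq: 0.926 8.217 -4.921 -2.011 -1.821
step 37 , theta: 3.083 -2.334 1.299 2.253 1.109 , dq: 1.121 -2.123 3.137 0.804 0.300 , ee: -0.361 -0.401 0.314 , trq: 0.925 7.846 -4.752 -2.149 -1.838
step 38 , theta: 3.101 -2.364 1.346 2.263 1.113 , dq: 1.229 -1.859 3.074 0.638 0.296 , ee: -0.372 -0.404 0.289
max |trq| (N·m): 31.431


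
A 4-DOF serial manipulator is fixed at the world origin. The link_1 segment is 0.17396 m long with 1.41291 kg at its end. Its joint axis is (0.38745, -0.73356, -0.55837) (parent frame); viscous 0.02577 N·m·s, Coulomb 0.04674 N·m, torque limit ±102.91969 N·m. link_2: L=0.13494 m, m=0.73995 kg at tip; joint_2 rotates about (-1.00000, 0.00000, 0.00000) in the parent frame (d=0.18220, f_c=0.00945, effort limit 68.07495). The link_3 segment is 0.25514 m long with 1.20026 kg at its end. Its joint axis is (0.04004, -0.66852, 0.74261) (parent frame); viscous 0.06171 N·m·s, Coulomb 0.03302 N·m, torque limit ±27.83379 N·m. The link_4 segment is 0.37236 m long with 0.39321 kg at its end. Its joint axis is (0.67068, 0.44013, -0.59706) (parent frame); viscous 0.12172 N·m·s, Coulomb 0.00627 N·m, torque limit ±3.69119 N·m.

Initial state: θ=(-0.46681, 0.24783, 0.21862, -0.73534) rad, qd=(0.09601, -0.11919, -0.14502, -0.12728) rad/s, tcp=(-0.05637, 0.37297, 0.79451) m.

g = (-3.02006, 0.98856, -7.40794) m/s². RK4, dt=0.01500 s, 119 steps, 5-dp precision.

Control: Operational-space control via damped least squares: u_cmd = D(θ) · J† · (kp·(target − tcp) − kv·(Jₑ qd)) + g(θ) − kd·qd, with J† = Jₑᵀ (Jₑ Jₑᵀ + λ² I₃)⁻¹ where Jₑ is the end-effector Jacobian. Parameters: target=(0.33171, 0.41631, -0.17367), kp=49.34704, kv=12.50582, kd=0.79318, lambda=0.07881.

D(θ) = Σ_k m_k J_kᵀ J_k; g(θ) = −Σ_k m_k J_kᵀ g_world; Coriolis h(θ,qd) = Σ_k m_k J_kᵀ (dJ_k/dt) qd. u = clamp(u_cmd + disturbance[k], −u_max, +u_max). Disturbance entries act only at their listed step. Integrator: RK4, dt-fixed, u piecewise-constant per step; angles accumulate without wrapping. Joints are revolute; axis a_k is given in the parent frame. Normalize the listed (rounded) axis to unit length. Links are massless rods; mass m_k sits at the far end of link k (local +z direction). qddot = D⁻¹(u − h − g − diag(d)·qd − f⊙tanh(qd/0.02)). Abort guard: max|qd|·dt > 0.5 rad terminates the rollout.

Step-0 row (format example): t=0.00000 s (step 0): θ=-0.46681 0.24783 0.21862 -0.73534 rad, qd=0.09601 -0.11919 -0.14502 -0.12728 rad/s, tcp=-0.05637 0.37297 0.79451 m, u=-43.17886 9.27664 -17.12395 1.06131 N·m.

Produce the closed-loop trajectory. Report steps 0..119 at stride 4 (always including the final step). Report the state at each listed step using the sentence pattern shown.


t=0.06000 s (step 4): θ=-0.70668 0.20328 0.24370 -0.92189 rad, qd=-6.99995 -0.97830 0.85329 -3.99474 rad/s, tcp=-0.01315 0.39008 0.76250 m, u=-20.14722 8.45725 -8.94826 2.30925 N·m.
t=0.12000 s (step 8): θ=-1.21062 0.13677 0.29647 -1.15296 rad, qd=-9.26813 -1.28068 0.93090 -3.50227 rad/s, tcp=0.10740 0.45076 0.67760 m, u=-0.34522 8.91548 -1.17120 0.21216 N·m.
t=0.18000 s (step 12): θ=-1.76057 0.05223 0.35991 -1.32990 rad, qd=-8.72962 -1.48038 1.18634 -2.38555 rad/s, tcp=0.22832 0.53904 0.52638 m, u=14.18445 7.26849 3.64631 -1.25776 N·m.
t=0.24000 s (step 16): θ=-2.22815 -0.03350 0.43098 -1.44620 rad, qd=-6.75997 -1.32406 1.14003 -1.55673 rad/s, tcp=0.28396 0.61496 0.34225 m, u=20.31489 4.13735 5.73156 -1.73868 N·m.
t=0.30000 s (step 20): θ=-2.57015 -0.10402 0.49378 -1.52531 rad, qd=-4.69641 -1.01264 0.96604 -1.13381 rad/s, tcp=0.28173 0.65385 0.18379 m, u=19.44938 1.91624 5.70805 -1.59468 N·m.
t=0.36000 s (step 24): θ=-2.80183 -0.15592 0.54902 -1.58660 rad, qd=-3.11165 -0.72474 0.89299 -0.93286 rad/s, tcp=0.26129 0.66095 0.07234 m, u=15.92946 1.01679 4.68205 -1.22605 N·m.
t=0.42000 s (step 28): θ=-2.95377 -0.19312 0.60194 -1.63860 rad, qd=-2.02058 -0.52845 0.87441 -0.80719 rad/s, tcp=0.24570 0.64982 -0.00052 m, u=12.46426 0.81456 3.54469 -0.86791 N·m.
t=0.48000 s (step 32): θ=-3.05181 -0.22137 0.65354 -1.68369 rad, qd=-1.29408 -0.42452 0.84276 -0.69671 rad/s, tcp=0.24012 0.63013 -0.04800 m, u=9.83988 0.83695 2.64838 -0.59860 N·m.
t=0.54000 s (step 36): θ=-3.11420 -0.24554 0.70235 -1.72224 rad, qd=-0.81757 -0.38852 0.78190 -0.58875 rad/s, tcp=0.24265 0.60715 -0.07957 m, u=8.02756 0.88849 2.02935 -0.41693 N·m.
t=0.60000 s (step 40): θ=-3.15342 -0.26887 0.74686 -1.75445 rad, qd=-0.51190 -0.39228 0.70104 -0.48605 rad/s, tcp=0.25014 0.58357 -0.10102 m, u=6.82102 0.91261 1.62731 -0.29987 N·m.
t=0.66000 s (step 44): θ=-3.17803 -0.29301 0.78626 -1.78077 rad, qd=-0.32311 -0.41218 0.61289 -0.39315 rad/s, tcp=0.26003 0.56077 -0.11587 m, u=6.03684 0.90000 1.37720 -0.22590 N·m.
t=0.72000 s (step 48): θ=-3.19381 -0.31838 0.82039 -1.80188 rad, qd=-0.21284 -0.43193 0.52635 -0.31270 rad/s, tcp=0.27054 0.53945 -0.12631 m, u=5.54339 0.85364 1.23062 -0.18000 N·m.
t=0.78000 s (step 52): θ=-3.20461 -0.34470 0.84951 -1.81855 rad, qd=-0.15324 -0.44257 0.44613 -0.24522 rad/s, tcp=0.28058 0.51999 -0.13381 m, u=5.24871 0.77927 1.15470 -0.15277 N·m.
t=0.84000 s (step 56): θ=-3.21283 -0.37129 0.87407 -1.83154 rad, qd=-0.12431 -0.44100 0.37412 -0.18984 rad/s, tcp=0.28955 0.50258 -0.13932 m, u=5.08701 0.68363 1.12698 -0.13843 N·m.
t=0.90000 s (step 60): θ=-3.21987 -0.39742 0.89456 -1.84153 rad, qd=-0.11229 -0.42788 0.31069 -0.14499 rad/s, tcp=0.29719 0.48727 -0.14351 m, u=5.01044 0.57396 1.13156 -0.13325 N·m.
t=0.96000 s (step 64): θ=-3.22647 -0.42249 0.91150 -1.84911 rad, qd=-0.10826 -0.40585 0.25549 -0.10894 rad/s, tcp=0.30349 0.47403 -0.14682 m, u=4.98459 0.45728 1.15684 -0.13461 N·m.
t=1.02000 s (step 68): θ=-3.23292 -0.44604 0.92537 -1.85474 rad, qd=-0.10690 -0.37814 0.20791 -0.08005 rad/s, tcp=0.30853 0.46274 -0.14952 m, u=4.98562 0.33980 1.19424 -0.14052 N·m.
t=1.08000 s (step 72): θ=-3.23930 -0.46784 0.93659 -1.85882 rad, qd=-0.10540 -0.34773 0.16725 -0.05696 rad/s, tcp=0.31248 0.45325 -0.15180 m, u=4.99802 0.22637 1.23759 -0.14940 N·m.
t=1.14000 s (step 76): θ=-3.24555 -0.48779 0.94557 -1.86166 rad, qd=-0.10257 -0.31699 0.13274 -0.03863 rad/s, tcp=0.31553 0.44536 -0.15376 m, u=5.01254 0.12031 1.28269 -0.15991 N·m.
t=1.20000 s (step 80): θ=-3.25158 -0.50593 0.95264 -1.86352 rad, qd=-0.09817 -0.28762 0.10355 -0.02444 rad/s, tcp=0.31786 0.43887 -0.15547 m, u=5.02432 0.02347 1.32687 -0.17085 N·m.
t=1.26000 s (step 84): θ=-3.25731 -0.52237 0.95810 -1.86465 rad, qd=-0.09242 -0.26063 0.07894 -0.01386 rad/s, tcp=0.31963 0.43355 -0.15698 m, u=5.03143 -0.06341 1.36852 -0.18131 N·m.
t=1.32000 s (step 88): θ=-3.26266 -0.53728 0.96220 -1.86523 rad, qd=-0.08582 -0.23647 0.05846 -0.00600 rad/s, tcp=0.32096 0.42923 -0.15831 m, u=5.03372 -0.14039 1.40669 -0.19111 N·m.
t=1.38000 s (step 92): θ=-3.26761 -0.55082 0.96520 -1.86539 rad, qd=-0.07883 -0.21512 0.04190 0.00019 rad/s, tcp=0.32197 0.42573 -0.15947 m, u=5.03192 -0.20801 1.44082 -0.20048 N·m.
t=1.44000 s (step 96): θ=-3.27213 -0.56316 0.96732 -1.86521 rad, qd=-0.07191 -0.19618 0.02929 0.00554 rad/s, tcp=0.32275 0.42290 -0.16049 m, u=5.02706 -0.26699 1.47024 -0.20960 N·m.
t=1.50000 s (step 100): θ=-3.27625 -0.57441 0.96880 -1.86472 rad, qd=-0.06532 -0.17909 0.02048 0.01037 rad/s, tcp=0.32337 0.42060 -0.16139 m, u=5.02008 -0.31825 1.49458 -0.21829 N·m.
t=1.56000 s (step 104): θ=-3.27998 -0.58469 0.96984 -1.86397 rad, qd=-0.05913 -0.16356 0.01450 0.01454 rad/s, tcp=0.32387 0.41872 -0.16219 m, u=5.01174 -0.36305 1.51470 -0.22630 N·m.
t=1.62000 s (step 108): θ=-3.28336 -0.59408 0.97058 -1.86300 rad, qd=-0.05337 -0.14955 0.01026 0.01799 rad/s, tcp=0.32429 0.41717 -0.16289 m, u=5.00270 -0.40268 1.53203 -0.23370 N·m.
t=1.68000 s (step 112): θ=-3.28640 -0.60268 0.97109 -1.86183 rad, qd=-0.04806 -0.13702 0.00707 0.02080 rad/s, tcp=0.32466 0.41590 -0.16352 m, u=4.99362 -0.43809 1.54753 -0.24063 N·m.
t=1.74000 s (step 116): θ=-3.28914 -0.61056 0.97144 -1.86052 rad, qd=-0.04324 -0.12589 0.00456 0.02306 rad/s, tcp=0.32499 0.41486 -0.16407 m, u=4.98498 -0.46997 1.56179 -0.24718 N·m.
t=1.78500 s (step 119): θ=-3.29101 -0.61606 0.97161 -1.85945 rad, qd=-0.03996 -0.11838 0.00300 0.02443 rad/s, tcp=0.32521 0.41420 -0.16445 m.
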